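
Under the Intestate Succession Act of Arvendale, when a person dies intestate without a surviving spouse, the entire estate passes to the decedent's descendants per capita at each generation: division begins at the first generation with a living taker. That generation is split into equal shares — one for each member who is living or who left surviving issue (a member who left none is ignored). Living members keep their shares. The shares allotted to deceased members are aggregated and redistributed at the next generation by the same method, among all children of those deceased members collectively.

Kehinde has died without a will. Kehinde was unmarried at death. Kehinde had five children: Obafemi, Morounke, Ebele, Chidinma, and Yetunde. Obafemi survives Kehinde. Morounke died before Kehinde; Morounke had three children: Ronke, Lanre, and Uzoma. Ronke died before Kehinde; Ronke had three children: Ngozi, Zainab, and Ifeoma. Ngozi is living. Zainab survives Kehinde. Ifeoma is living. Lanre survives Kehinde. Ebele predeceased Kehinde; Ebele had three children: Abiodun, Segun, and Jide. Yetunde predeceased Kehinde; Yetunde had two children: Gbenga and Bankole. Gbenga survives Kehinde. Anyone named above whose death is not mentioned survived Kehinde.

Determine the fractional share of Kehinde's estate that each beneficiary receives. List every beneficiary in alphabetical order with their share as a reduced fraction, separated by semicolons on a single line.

There is no surviving spouse, so the entire estate passes to Kehinde's descendants per capita at each generation.
At generation 1 (Obafemi, Morounke, Ebele, Chidinma, Yetunde) there are 5 shares of (1)/5 = 1/5 each.
Living: Obafemi and Chidinma — each takes 1/5.
Deceased: Morounke, Ebele, and Yetunde. Their combined 3/5 is pooled and carried to generation 2.
At generation 2 (Ronke, Lanre, Uzoma, Abiodun, Segun, Jide, Gbenga, Bankole) there are 8 shares of (3/5)/8 = 3/40 each.
Living: Lanre, Uzoma, Abiodun, Segun, Jide, Gbenga, and Bankole — each takes 3/40.
Deceased: Ronke. That 3/40 share is carried to generation 3.
At generation 3 (Ngozi, Zainab, Ifeoma) there are 3 shares of (3/40)/3 = 1/40 each.
Living: Ngozi, Zainab, and Ifeoma — each takes 1/40.

Abiodun 3/40; Bankole 3/40; Chidinma 1/5; Gbenga 3/40; Ifeoma 1/40; Jide 3/40; Lanre 3/40; Ngozi 1/40; Obafemi 1/5; Segun 3/40; Uzoma 3/40; Zainab 1/40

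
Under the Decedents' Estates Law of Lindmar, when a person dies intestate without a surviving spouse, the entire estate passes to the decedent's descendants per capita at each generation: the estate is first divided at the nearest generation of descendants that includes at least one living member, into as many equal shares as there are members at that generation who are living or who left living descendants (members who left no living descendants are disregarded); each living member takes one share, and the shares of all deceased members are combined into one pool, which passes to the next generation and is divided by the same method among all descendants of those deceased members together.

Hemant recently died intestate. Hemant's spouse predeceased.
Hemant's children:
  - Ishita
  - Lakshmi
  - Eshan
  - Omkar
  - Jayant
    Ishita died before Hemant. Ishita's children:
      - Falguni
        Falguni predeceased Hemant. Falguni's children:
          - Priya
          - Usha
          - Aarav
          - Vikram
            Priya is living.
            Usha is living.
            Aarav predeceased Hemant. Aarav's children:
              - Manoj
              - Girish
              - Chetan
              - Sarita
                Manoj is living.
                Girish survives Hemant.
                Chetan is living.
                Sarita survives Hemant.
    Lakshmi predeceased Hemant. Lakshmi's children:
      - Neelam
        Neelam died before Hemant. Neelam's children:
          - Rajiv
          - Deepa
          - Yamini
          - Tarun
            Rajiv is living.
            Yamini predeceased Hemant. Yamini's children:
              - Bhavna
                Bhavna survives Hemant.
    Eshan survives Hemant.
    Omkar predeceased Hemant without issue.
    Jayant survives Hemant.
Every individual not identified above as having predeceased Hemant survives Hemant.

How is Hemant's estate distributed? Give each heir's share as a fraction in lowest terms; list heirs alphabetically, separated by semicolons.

There is no surviving spouse, so the entire estate passes to Hemant's descendants per capita at each generation.
At generation 1 (Ishita, Lakshmi, Eshan, Jayant) there are 4 shares of (1)/4 = 1/4 each.
Living: Eshan and Jayant — each takes 1/4.
Deceased: Ishita and Lakshmi. Their combined 1/2 is pooled and carried to generation 2.
At generation 2 (Falguni, Neelam) there are 2 shares of (1/2)/2 = 1/4 each.
Deceased: Falguni and Neelam. Their combined 1/2 is pooled and carried to generation 3.
At generation 3 (Priya, Usha, Aarav, Vikram, Rajiv, Deepa, Yamini, Tarun) there are 8 shares of (1/2)/8 = 1/16 each.
Living: Priya, Usha, Vikram, Rajiv, Deepa, and Tarun — each takes 1/16.
Deceased: Aarav and Yamini. Their combined 1/8 is pooled and carried to generation 4.
At generation 4 (Manoj, Girish, Chetan, Sarita, Bhavna) there are 5 shares of (1/8)/5 = 1/40 each.
Living: Manoj, Girish, Chetan, Sarita, and Bhavna — each takes 1/40.

Bhavna 1/40; Chetan 1/40; Deepa 1/16; Eshan 1/4; Girish 1/40; Jayant 1/4; Manoj 1/40; Priya 1/16; Rajiv 1/16; Sarita 1/40; Tarun 1/16; Usha 1/16; Vikram 1/16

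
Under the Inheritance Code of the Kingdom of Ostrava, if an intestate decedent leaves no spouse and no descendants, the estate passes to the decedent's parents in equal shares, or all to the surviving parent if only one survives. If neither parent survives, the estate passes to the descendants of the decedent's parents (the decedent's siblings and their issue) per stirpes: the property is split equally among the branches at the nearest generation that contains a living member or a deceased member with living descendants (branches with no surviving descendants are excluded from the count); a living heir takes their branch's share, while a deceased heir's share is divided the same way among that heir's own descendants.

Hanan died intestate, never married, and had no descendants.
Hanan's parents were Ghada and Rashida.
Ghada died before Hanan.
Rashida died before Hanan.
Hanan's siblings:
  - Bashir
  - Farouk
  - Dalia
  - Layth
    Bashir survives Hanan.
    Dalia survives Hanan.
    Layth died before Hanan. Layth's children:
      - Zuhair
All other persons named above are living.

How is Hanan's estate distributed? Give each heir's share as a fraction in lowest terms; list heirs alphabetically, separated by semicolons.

Neither parent survives and there are no descendants, so the estate passes to Hanan's siblings and their issue per stirpes.
The estate is divided into 4 equal shares of 1/4 among Bashir, Farouk, Dalia, Layth.
Bashir is living and takes 1/4.
Farouk is living and takes 1/4.
Dalia is living and takes 1/4.
Layth predeceased; the 1/4 allotted to Layth's branch passes to Layth's issue by representation.
Zuhair is the sole taker at this level and receives the full 1/4.

Bashir 1/4; Dalia 1/4; Farouk 1/4; Zuhair 1/4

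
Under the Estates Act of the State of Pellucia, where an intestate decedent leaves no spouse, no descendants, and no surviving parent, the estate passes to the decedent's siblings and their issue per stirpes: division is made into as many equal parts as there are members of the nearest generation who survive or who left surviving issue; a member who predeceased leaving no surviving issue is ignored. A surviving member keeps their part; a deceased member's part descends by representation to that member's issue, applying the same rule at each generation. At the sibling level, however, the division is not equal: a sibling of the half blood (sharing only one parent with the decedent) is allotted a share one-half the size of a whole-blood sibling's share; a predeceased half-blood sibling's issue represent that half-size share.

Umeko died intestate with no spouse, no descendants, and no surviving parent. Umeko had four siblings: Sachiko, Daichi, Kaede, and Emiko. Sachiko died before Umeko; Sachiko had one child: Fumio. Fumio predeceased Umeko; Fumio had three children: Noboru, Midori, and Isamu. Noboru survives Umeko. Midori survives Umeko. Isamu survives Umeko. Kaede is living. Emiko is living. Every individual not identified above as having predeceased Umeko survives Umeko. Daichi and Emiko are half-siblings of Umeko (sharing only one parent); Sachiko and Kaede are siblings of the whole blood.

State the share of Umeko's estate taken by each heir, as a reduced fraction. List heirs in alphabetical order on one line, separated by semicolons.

Daichi 1/6; Emiko 1/6; Isamu 1/9; Kaede 1/3; Midori 1/9; Noboru 1/9

No spouse, descendants, or parent survives, so the estate passes to Umeko's siblings per stirpes.
Half-blood siblings count for one-half the weight of whole-blood siblings at the initial division.
Dividing 1 in proportion to weights (total weight 3): Sachiko (weight 1) → 1/3; Daichi (weight 1/2) → 1/6; Kaede (weight 1) → 1/3; Emiko (weight 1/2) → 1/6.
Sachiko predeceased; the 1/3 allotted to Sachiko's branch passes to Sachiko's issue by representation.
Fumio's line is the sole branch at this level, so the full 1/3 passes to Fumio's issue by representation.
The 1/3 is divided into 3 equal shares of 1/9 among Noboru, Midori, Isamu.
Noboru is living and takes 1/9.
Midori is living and takes 1/9.
Isamu is living and takes 1/9.
Daichi is living and takes 1/6.
Kaede is living and takes 1/3.
Emiko is living and takes 1/6.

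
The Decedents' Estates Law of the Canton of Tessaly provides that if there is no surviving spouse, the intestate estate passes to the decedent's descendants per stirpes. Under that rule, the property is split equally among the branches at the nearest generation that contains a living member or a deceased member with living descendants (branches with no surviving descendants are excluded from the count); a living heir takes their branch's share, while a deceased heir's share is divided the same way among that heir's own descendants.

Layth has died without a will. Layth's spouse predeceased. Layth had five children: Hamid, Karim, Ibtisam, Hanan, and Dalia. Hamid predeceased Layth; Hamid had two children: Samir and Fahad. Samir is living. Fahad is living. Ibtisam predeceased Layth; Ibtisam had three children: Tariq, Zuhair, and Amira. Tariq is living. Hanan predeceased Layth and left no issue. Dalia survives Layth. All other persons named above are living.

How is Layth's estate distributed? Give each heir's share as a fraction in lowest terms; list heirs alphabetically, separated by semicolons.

There is no surviving spouse, so the entire estate passes to Layth's descendants per stirpes.
Hanan left no surviving issue, so that branch lapses and is disregarded.
The estate is divided into 4 equal shares of 1/4 among Hamid, Karim, Ibtisam, Dalia.
Hamid predeceased; the 1/4 allotted to Hamid's branch passes to Hamid's issue by representation.
The 1/4 is divided into 2 equal shares of 1/8 among Samir, Fahad.
Samir is living and takes 1/8.
Fahad is living and takes 1/8.
Karim is living and takes 1/4.
Ibtisam predeceased; the 1/4 allotted to Ibtisam's branch passes to Ibtisam's issue by representation.
The 1/4 is divided into 3 equal shares of 1/12 among Tariq, Zuhair, Amira.
Tariq is living and takes 1/12.
Zuhair is living and takes 1/12.
Amira is living and takes 1/12.
Dalia is living and takes 1/4.

Amira 1/12; Dalia 1/4; Fahad 1/8; Karim 1/4; Samir 1/8; Tariq 1/12; Zuhair 1/12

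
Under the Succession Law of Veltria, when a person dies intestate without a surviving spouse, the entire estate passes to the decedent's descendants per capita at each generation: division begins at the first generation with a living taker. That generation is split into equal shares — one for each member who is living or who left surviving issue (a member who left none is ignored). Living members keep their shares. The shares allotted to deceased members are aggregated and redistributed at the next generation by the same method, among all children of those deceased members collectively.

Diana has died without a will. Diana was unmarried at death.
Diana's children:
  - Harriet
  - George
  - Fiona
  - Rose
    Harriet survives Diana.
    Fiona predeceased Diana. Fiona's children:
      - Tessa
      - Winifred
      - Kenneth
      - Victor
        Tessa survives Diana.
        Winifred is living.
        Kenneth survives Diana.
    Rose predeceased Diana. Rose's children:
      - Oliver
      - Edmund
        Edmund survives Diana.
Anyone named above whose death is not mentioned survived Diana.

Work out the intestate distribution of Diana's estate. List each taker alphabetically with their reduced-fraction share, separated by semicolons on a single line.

Edmund 1/12; George 1/4; Harriet 1/4; Kenneth 1/12; Oliver 1/12; Tessa 1/12; Victor 1/12; Winifred 1/12

There is no surviving spouse, so the entire estate passes to Diana's descendants per capita at each generation.
At generation 1 (Harriet, George, Fiona, Rose) there are 4 shares of (1)/4 = 1/4 each.
Living: Harriet and George — each takes 1/4.
Deceased: Fiona and Rose. Their combined 1/2 is pooled and carried to generation 2.
At generation 2 (Tessa, Winifred, Kenneth, Victor, Oliver, Edmund) there are 6 shares of (1/2)/6 = 1/12 each.
Living: Tessa, Winifred, Kenneth, Victor, Oliver, and Edmund — each takes 1/12.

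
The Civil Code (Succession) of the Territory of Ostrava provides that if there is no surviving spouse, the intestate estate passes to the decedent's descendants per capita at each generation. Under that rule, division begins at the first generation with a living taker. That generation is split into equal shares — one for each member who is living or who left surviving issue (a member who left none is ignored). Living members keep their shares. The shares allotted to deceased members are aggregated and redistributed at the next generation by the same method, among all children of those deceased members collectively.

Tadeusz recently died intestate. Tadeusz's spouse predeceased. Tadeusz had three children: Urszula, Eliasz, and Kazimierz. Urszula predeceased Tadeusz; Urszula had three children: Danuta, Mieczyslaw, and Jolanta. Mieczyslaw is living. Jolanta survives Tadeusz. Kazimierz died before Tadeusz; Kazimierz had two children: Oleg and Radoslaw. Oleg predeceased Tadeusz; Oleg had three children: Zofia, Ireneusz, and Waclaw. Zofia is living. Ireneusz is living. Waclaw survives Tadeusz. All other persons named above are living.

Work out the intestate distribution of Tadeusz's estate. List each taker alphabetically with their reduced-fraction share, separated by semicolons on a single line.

There is no surviving spouse, so the entire estate passes to Tadeusz's descendants per capita at each generation.
At generation 1 (Urszula, Eliasz, Kazimierz) there are 3 shares of (1)/3 = 1/3 each.
Living: Eliasz — each takes 1/3.
Deceased: Urszula and Kazimierz. Their combined 2/3 is pooled and carried to generation 2.
At generation 2 (Danuta, Mieczyslaw, Jolanta, Oleg, Radoslaw) there are 5 shares of (2/3)/5 = 2/15 each.
Living: Danuta, Mieczyslaw, Jolanta, and Radoslaw — each takes 2/15.
Deceased: Oleg. That 2/15 share is carried to generation 3.
At generation 3 (Zofia, Ireneusz, Waclaw) there are 3 shares of (2/15)/3 = 2/45 each.
Living: Zofia, Ireneusz, and Waclaw — each takes 2/45.

Danuta 2/15; Eliasz 1/3; Ireneusz 2/45; Jolanta 2/15; Mieczyslaw 2/15; Radoslaw 2/15; Waclaw 2/45; Zofia 2/45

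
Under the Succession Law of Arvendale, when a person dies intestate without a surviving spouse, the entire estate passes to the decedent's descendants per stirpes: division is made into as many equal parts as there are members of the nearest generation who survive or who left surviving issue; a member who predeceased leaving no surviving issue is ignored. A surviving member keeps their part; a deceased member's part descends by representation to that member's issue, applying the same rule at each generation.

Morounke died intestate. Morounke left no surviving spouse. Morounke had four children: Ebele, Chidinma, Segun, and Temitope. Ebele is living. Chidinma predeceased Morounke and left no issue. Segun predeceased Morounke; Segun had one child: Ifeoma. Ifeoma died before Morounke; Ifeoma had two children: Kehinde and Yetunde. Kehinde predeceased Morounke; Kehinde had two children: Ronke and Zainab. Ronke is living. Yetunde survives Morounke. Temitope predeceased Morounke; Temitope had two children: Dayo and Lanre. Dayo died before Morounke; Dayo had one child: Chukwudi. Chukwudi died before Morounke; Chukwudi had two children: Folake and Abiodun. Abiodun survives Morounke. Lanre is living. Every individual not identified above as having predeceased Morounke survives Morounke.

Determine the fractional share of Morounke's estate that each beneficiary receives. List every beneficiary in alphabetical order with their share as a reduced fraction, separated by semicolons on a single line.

There is no surviving spouse, so the entire estate passes to Morounke's descendants per stirpes.
Chidinma left no surviving issue, so that branch lapses and is disregarded.
The estate is divided into 3 equal shares of 1/3 among Ebele, Segun, Temitope.
Ebele is living and takes 1/3.
Segun predeceased; the 1/3 allotted to Segun's branch passes to Segun's issue by representation.
Ifeoma's line is the sole branch at this level, so the full 1/3 passes to Ifeoma's issue by representation.
The 1/3 is divided into 2 equal shares of 1/6 among Kehinde, Yetunde.
Kehinde predeceased; the 1/6 allotted to Kehinde's branch passes to Kehinde's issue by representation.
The 1/6 is divided into 2 equal shares of 1/12 among Ronke, Zainab.
Ronke is living and takes 1/12.
Zainab is living and takes 1/12.
Yetunde is living and takes 1/6.
Temitope predeceased; the 1/3 allotted to Temitope's branch passes to Temitope's issue by representation.
The 1/3 is divided into 2 equal shares of 1/6 among Dayo, Lanre.
Dayo predeceased; the 1/6 allotted to Dayo's branch passes to Dayo's issue by representation.
Chukwudi's line is the sole branch at this level, so the full 1/6 passes to Chukwudi's issue by representation.
The 1/6 is divided into 2 equal shares of 1/12 among Folake, Abiodun.
Folake is living and takes 1/12.
Abiodun is living and takes 1/12.
Lanre is living and takes 1/6.

Abiodun 1/12; Ebele 1/3; Folake 1/12; Lanre 1/6; Ronke 1/12; Yetunde 1/6; Zainab 1/12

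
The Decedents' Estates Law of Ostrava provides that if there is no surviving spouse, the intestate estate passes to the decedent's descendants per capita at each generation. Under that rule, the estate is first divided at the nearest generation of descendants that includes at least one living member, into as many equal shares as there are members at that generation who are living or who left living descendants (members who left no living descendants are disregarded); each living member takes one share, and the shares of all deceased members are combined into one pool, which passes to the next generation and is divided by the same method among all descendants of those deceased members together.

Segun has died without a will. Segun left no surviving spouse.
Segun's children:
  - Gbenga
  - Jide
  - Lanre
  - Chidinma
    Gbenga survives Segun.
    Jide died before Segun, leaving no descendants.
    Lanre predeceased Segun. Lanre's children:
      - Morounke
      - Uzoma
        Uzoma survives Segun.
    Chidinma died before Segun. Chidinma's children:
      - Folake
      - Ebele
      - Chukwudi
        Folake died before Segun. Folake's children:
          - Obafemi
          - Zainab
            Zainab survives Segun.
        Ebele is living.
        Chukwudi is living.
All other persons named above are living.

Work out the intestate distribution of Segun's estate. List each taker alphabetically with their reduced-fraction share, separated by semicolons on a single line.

There is no surviving spouse, so the entire estate passes to Segun's descendants per capita at each generation.
At generation 1 (Gbenga, Lanre, Chidinma) there are 3 shares of (1)/3 = 1/3 each.
Living: Gbenga — each takes 1/3.
Deceased: Lanre and Chidinma. Their combined 2/3 is pooled and carried to generation 2.
At generation 2 (Morounke, Uzoma, Folake, Ebele, Chukwudi) there are 5 shares of (2/3)/5 = 2/15 each.
Living: Morounke, Uzoma, Ebele, and Chukwudi — each takes 2/15.
Deceased: Folake. That 2/15 share is carried to generation 3.
At generation 3 (Obafemi, Zainab) there are 2 shares of (2/15)/2 = 1/15 each.
Living: Obafemi and Zainab — each takes 1/15.

Chukwudi 2/15; Ebele 2/15; Gbenga 1/3; Morounke 2/15; Obafemi 1/15; Uzoma 2/15; Zainab 1/15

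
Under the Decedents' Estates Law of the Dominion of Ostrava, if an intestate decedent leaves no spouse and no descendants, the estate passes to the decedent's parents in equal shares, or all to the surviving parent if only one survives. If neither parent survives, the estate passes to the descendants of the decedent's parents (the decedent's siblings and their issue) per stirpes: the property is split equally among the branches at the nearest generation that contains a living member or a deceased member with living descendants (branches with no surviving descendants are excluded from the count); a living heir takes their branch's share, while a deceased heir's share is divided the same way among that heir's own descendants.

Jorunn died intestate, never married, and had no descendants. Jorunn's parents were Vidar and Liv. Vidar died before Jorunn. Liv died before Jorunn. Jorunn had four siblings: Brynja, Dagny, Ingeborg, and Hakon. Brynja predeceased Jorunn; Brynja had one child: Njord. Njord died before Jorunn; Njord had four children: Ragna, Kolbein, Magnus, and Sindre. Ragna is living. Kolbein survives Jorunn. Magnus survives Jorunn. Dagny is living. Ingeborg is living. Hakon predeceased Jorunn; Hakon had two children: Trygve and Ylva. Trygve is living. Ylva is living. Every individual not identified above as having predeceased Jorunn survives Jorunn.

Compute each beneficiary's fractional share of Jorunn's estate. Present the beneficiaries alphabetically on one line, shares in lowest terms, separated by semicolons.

Dagny 1/4; Ingeborg 1/4; Kolbein 1/16; Magnus 1/16; Ragna 1/16; Sindre 1/16; Trygve 1/8; Ylva 1/8

Neither parent survives and there are no descendants, so the estate passes to Jorunn's siblings and their issue per stirpes.
The estate is divided into 4 equal shares of 1/4 among Brynja, Dagny, Ingeborg, Hakon.
Brynja predeceased; the 1/4 allotted to Brynja's branch passes to Brynja's issue by representation.
Njord's line is the sole branch at this level, so the full 1/4 passes to Njord's issue by representation.
The 1/4 is divided into 4 equal shares of 1/16 among Ragna, Kolbein, Magnus, Sindre.
Ragna is living and takes 1/16.
Kolbein is living and takes 1/16.
Magnus is living and takes 1/16.
Sindre is living and takes 1/16.
Dagny is living and takes 1/4.
Ingeborg is living and takes 1/4.
Hakon predeceased; the 1/4 allotted to Hakon's branch passes to Hakon's issue by representation.
The 1/4 is divided into 2 equal shares of 1/8 among Trygve, Ylva.
Trygve is living and takes 1/8.
Ylva is living and takes 1/8.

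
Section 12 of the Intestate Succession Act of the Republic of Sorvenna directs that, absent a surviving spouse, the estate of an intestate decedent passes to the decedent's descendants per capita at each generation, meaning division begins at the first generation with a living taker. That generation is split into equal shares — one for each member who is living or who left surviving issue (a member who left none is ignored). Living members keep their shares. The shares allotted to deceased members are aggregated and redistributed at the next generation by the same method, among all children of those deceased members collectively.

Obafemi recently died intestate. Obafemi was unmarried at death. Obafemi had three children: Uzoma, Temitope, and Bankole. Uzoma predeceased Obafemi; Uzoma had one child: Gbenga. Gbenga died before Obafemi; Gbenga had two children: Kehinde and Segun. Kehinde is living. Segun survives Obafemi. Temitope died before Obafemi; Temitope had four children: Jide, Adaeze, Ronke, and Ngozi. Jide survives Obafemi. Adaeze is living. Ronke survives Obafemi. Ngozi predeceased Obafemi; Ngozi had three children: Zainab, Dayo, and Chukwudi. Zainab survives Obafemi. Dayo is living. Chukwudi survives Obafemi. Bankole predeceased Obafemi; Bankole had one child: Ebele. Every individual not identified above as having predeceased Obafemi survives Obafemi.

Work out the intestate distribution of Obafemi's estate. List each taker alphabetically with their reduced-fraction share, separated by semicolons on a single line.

Adaeze 1/6; Chukwudi 1/15; Dayo 1/15; Ebele 1/6; Jide 1/6; Kehinde 1/15; Ronke 1/6; Segun 1/15; Zainab 1/15

There is no surviving spouse, so the entire estate passes to Obafemi's descendants per capita at each generation.
No one at generation 1 (Uzoma, Temitope, Bankole) is living; moving to the next generation.
At generation 2 (Gbenga, Jide, Adaeze, Ronke, Ngozi, Ebele) there are 6 shares of (1)/6 = 1/6 each.
Living: Jide, Adaeze, Ronke, and Ebele — each takes 1/6.
Deceased: Gbenga and Ngozi. Their combined 1/3 is pooled and carried to generation 3.
At generation 3 (Kehinde, Segun, Zainab, Dayo, Chukwudi) there are 5 shares of (1/3)/5 = 1/15 each.
Living: Kehinde, Segun, Zainab, Dayo, and Chukwudi — each takes 1/15.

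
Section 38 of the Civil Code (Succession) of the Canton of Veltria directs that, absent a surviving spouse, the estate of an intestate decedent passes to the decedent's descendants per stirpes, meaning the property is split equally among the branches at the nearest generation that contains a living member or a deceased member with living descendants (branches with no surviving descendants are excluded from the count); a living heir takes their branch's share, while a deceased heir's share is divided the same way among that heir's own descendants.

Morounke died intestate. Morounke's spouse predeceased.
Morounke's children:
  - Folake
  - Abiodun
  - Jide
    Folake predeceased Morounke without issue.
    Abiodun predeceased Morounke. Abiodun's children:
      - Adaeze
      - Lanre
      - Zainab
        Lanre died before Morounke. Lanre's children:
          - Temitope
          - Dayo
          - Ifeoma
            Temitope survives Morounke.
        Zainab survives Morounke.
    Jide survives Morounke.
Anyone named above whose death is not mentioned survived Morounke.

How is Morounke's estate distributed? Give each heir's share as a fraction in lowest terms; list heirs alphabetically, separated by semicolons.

There is no surviving spouse, so the entire estate passes to Morounke's descendants per stirpes.
Folake left no surviving issue, so that branch lapses and is disregarded.
The estate is divided into 2 equal shares of 1/2 among Abiodun, Jide.
Abiodun predeceased; the 1/2 allotted to Abiodun's branch passes to Abiodun's issue by representation.
The 1/2 is divided into 3 equal shares of 1/6 among Adaeze, Lanre, Zainab.
Adaeze is living and takes 1/6.
Lanre predeceased; the 1/6 allotted to Lanre's branch passes to Lanre's issue by representation.
The 1/6 is divided into 3 equal shares of 1/18 among Temitope, Dayo, Ifeoma.
Temitope is living and takes 1/18.
Dayo is living and takes 1/18.
Ifeoma is living and takes 1/18.
Zainab is living and takes 1/6.
Jide is living and takes 1/2.

Adaeze 1/6; Dayo 1/18; Ifeoma 1/18; Jide 1/2; Temitope 1/18; Zainab 1/6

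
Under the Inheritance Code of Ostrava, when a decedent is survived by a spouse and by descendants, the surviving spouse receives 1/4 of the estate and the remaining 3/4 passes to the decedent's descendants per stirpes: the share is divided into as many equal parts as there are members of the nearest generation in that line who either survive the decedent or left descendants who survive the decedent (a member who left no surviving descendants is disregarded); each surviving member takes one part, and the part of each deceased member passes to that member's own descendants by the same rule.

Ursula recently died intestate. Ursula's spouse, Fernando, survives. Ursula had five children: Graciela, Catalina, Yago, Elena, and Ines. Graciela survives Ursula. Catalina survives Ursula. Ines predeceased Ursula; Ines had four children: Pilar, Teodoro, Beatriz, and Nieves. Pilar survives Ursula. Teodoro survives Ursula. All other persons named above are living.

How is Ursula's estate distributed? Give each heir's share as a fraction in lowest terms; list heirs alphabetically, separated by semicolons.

Fernando, as surviving spouse, takes 1/4.
The remaining 3/4 passes to Ursula's descendants per stirpes.
The 3/4 is divided into 5 equal shares of 3/20 among Graciela, Catalina, Yago, Elena, Ines.
Graciela is living and takes 3/20.
Catalina is living and takes 3/20.
Yago is living and takes 3/20.
Elena is living and takes 3/20.
Ines predeceased; the 3/20 allotted to Ines's branch passes to Ines's issue by representation.
The 3/20 is divided into 4 equal shares of 3/80 among Pilar, Teodoro, Beatriz, Nieves.
Pilar is living and takes 3/80.
Teodoro is living and takes 3/80.
Beatriz is living and takes 3/80.
Nieves is living and takes 3/80.

Beatriz 3/80; Catalina 3/20; Elena 3/20; Fernando 1/4; Graciela 3/20; Nieves 3/80; Pilar 3/80; Teodoro 3/80; Yago 3/20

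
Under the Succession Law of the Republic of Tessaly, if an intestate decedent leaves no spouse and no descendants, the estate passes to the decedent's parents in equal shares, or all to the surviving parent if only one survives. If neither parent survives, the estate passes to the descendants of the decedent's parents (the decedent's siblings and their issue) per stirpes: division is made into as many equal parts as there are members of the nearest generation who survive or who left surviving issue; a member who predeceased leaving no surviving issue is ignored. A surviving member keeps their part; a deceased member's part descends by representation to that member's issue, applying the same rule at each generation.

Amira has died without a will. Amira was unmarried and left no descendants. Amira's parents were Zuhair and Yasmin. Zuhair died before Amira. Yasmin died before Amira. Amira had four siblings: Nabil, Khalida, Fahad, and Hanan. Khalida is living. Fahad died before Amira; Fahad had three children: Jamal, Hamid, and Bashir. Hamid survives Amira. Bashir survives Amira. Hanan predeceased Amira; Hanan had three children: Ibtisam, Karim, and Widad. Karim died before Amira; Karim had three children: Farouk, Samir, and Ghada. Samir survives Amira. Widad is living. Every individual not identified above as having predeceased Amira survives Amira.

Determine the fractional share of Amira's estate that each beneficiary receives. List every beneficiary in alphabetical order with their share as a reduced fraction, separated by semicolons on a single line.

Bashir 1/12; Farouk 1/36; Ghada 1/36; Hamid 1/12; Ibtisam 1/12; Jamal 1/12; Khalida 1/4; Nabil 1/4; Samir 1/36; Widad 1/12

Neither parent survives and there are no descendants, so the estate passes to Amira's siblings and their issue per stirpes.
The estate is divided into 4 equal shares of 1/4 among Nabil, Khalida, Fahad, Hanan.
Nabil is living and takes 1/4.
Khalida is living and takes 1/4.
Fahad predeceased; the 1/4 allotted to Fahad's branch passes to Fahad's issue by representation.
The 1/4 is divided into 3 equal shares of 1/12 among Jamal, Hamid, Bashir.
Jamal is living and takes 1/12.
Hamid is living and takes 1/12.
Bashir is living and takes 1/12.
Hanan predeceased; the 1/4 allotted to Hanan's branch passes to Hanan's issue by representation.
The 1/4 is divided into 3 equal shares of 1/12 among Ibtisam, Karim, Widad.
Ibtisam is living and takes 1/12.
Karim predeceased; the 1/12 allotted to Karim's branch passes to Karim's issue by representation.
The 1/12 is divided into 3 equal shares of 1/36 among Farouk, Samir, Ghada.
Farouk is living and takes 1/36.
Samir is living and takes 1/36.
Ghada is living and takes 1/36.
Widad is living and takes 1/12.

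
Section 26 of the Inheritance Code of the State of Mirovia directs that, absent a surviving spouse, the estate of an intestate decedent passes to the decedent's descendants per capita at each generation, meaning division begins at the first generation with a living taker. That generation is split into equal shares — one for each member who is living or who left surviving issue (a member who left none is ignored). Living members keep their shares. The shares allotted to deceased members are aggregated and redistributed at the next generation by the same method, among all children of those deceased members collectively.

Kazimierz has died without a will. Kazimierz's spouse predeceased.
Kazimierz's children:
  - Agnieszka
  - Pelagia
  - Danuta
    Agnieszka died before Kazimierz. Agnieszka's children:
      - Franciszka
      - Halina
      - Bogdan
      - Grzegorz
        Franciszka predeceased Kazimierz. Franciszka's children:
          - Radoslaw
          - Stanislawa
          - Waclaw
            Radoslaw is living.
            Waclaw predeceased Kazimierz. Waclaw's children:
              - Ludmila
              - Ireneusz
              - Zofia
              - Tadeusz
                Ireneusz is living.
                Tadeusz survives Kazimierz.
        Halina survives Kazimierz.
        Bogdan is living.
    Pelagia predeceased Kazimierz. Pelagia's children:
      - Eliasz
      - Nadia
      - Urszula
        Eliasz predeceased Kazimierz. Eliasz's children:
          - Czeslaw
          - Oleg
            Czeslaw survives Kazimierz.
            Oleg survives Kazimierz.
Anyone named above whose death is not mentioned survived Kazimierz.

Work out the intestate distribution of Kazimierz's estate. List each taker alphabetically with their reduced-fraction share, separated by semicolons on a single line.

There is no surviving spouse, so the entire estate passes to Kazimierz's descendants per capita at each generation.
At generation 1 (Agnieszka, Pelagia, Danuta) there are 3 shares of (1)/3 = 1/3 each.
Living: Danuta — each takes 1/3.
Deceased: Agnieszka and Pelagia. Their combined 2/3 is pooled and carried to generation 2.
At generation 2 (Franciszka, Halina, Bogdan, Grzegorz, Eliasz, Nadia, Urszula) there are 7 shares of (2/3)/7 = 2/21 each.
Living: Halina, Bogdan, Grzegorz, Nadia, and Urszula — each takes 2/21.
Deceased: Franciszka and Eliasz. Their combined 4/21 is pooled and carried to generation 3.
At generation 3 (Radoslaw, Stanislawa, Waclaw, Czeslaw, Oleg) there are 5 shares of (4/21)/5 = 4/105 each.
Living: Radoslaw, Stanislawa, Czeslaw, and Oleg — each takes 4/105.
Deceased: Waclaw. That 4/105 share is carried to generation 4.
At generation 4 (Ludmila, Ireneusz, Zofia, Tadeusz) there are 4 shares of (4/105)/4 = 1/105 each.
Living: Ludmila, Ireneusz, Zofia, and Tadeusz — each takes 1/105.

Bogdan 2/21; Czeslaw 4/105; Danuta 1/3; Grzegorz 2/21; Halina 2/21; Ireneusz 1/105; Ludmila 1/105; Nadia 2/21; Oleg 4/105; Radoslaw 4/105; Stanislawa 4/105; Tadeusz 1/105; Urszula 2/21; Zofia 1/105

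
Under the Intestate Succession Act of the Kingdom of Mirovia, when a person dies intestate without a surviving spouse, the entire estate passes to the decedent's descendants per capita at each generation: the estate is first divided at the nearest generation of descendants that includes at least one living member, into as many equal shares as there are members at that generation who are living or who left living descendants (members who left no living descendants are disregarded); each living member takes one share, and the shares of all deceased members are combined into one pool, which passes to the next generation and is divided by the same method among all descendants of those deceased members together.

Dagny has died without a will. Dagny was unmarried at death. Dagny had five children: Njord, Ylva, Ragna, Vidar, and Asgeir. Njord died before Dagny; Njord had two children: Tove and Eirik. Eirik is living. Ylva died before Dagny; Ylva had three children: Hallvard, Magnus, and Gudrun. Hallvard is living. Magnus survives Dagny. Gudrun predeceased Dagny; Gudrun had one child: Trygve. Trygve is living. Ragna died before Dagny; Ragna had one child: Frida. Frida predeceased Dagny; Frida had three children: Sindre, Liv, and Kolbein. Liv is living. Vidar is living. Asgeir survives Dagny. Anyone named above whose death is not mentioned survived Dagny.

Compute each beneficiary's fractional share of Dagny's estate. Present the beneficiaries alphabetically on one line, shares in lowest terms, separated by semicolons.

Asgeir 1/5; Eirik 1/10; Hallvard 1/10; Kolbein 1/20; Liv 1/20; Magnus 1/10; Sindre 1/20; Tove 1/10; Trygve 1/20; Vidar 1/5

There is no surviving spouse, so the entire estate passes to Dagny's descendants per capita at each generation.
At generation 1 (Njord, Ylva, Ragna, Vidar, Asgeir) there are 5 shares of (1)/5 = 1/5 each.
Living: Vidar and Asgeir — each takes 1/5.
Deceased: Njord, Ylva, and Ragna. Their combined 3/5 is pooled and carried to generation 2.
At generation 2 (Tove, Eirik, Hallvard, Magnus, Gudrun, Frida) there are 6 shares of (3/5)/6 = 1/10 each.
Living: Tove, Eirik, Hallvard, and Magnus — each takes 1/10.
Deceased: Gudrun and Frida. Their combined 1/5 is pooled and carried to generation 3.
At generation 3 (Trygve, Sindre, Liv, Kolbein) there are 4 shares of (1/5)/4 = 1/20 each.
Living: Trygve, Sindre, Liv, and Kolbein — each takes 1/20.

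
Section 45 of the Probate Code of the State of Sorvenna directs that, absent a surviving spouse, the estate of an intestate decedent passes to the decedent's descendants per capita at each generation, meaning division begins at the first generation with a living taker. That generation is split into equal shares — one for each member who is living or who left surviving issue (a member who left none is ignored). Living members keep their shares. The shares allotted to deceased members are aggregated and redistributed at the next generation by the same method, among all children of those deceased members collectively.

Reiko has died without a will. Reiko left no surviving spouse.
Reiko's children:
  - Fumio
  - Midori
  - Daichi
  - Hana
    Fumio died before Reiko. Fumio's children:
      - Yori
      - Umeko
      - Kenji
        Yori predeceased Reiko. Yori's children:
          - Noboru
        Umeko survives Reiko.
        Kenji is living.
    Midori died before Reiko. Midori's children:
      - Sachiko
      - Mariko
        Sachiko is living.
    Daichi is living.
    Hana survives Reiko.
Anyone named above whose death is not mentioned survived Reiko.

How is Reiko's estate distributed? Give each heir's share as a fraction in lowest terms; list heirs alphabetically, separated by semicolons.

There is no surviving spouse, so the entire estate passes to Reiko's descendants per capita at each generation.
At generation 1 (Fumio, Midori, Daichi, Hana) there are 4 shares of (1)/4 = 1/4 each.
Living: Daichi and Hana — each takes 1/4.
Deceased: Fumio and Midori. Their combined 1/2 is pooled and carried to generation 2.
At generation 2 (Yori, Umeko, Kenji, Sachiko, Mariko) there are 5 shares of (1/2)/5 = 1/10 each.
Living: Umeko, Kenji, Sachiko, and Mariko — each takes 1/10.
Deceased: Yori. That 1/10 share is carried to generation 3.
At generation 3 (Noboru) there are 1 shares of (1/10)/1 = 1/10 each.
Living: Noboru — each takes 1/10.

Daichi 1/4; Hana 1/4; Kenji 1/10; Mariko 1/10; Noboru 1/10; Sachiko 1/10; Umeko 1/10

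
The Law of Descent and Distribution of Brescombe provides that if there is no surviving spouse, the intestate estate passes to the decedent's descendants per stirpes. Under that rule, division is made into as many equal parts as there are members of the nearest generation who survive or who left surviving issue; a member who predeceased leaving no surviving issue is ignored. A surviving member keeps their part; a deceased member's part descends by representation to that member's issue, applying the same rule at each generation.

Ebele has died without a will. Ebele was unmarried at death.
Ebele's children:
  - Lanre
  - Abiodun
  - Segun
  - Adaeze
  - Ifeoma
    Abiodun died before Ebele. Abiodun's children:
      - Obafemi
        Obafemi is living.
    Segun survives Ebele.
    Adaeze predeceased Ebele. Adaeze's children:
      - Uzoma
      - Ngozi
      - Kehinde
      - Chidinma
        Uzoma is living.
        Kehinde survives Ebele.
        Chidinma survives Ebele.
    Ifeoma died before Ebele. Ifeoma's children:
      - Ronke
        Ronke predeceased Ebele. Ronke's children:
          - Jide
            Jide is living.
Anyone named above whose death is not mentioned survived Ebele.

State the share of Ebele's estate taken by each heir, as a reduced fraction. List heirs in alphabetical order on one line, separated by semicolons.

Chidinma 1/20; Jide 1/5; Kehinde 1/20; Lanre 1/5; Ngozi 1/20; Obafemi 1/5; Segun 1/5; Uzoma 1/20

There is no surviving spouse, so the entire estate passes to Ebele's descendants per stirpes.
The estate is divided into 5 equal shares of 1/5 among Lanre, Abiodun, Segun, Adaeze, Ifeoma.
Lanre is living and takes 1/5.
Abiodun predeceased; the 1/5 allotted to Abiodun's branch passes to Abiodun's issue by representation.
Obafemi is the sole taker at this level and receives the full 1/5.
Segun is living and takes 1/5.
Adaeze predeceased; the 1/5 allotted to Adaeze's branch passes to Adaeze's issue by representation.
The 1/5 is divided into 4 equal shares of 1/20 among Uzoma, Ngozi, Kehinde, Chidinma.
Uzoma is living and takes 1/20.
Ngozi is living and takes 1/20.
Kehinde is living and takes 1/20.
Chidinma is living and takes 1/20.
Ifeoma predeceased; the 1/5 allotted to Ifeoma's branch passes to Ifeoma's issue by representation.
Ronke's line is the sole branch at this level, so the full 1/5 passes to Ronke's issue by representation.
Jide is the sole taker at this level and receives the full 1/5.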